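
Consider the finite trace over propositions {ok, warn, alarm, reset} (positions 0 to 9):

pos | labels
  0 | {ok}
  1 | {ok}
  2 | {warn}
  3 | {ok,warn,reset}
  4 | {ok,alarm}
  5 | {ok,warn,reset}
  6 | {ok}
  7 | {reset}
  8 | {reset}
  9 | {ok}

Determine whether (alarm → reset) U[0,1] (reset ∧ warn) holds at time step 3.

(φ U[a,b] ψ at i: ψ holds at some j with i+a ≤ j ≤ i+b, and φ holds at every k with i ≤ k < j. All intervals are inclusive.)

Need some j in [3,4] with (reset ∧ warn), and (alarm → reset) at every k in [3,j-1].
  j=3: (reset ∧ warn) holds; no prefix to check → satisfied.

Yes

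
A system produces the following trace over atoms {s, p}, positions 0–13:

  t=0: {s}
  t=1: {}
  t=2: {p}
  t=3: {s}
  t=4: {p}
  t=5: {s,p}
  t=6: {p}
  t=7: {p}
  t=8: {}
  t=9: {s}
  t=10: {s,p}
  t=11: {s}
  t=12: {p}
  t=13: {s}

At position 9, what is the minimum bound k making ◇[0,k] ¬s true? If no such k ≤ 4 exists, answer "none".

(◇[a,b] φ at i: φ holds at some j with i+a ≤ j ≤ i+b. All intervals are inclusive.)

Scan j = 9,10,… for ¬s:
  j=9: fails
  j=10: fails
  j=11: fails
  j=12: holds
First hit at j=12, so smallest k = 12-9 = 3.

3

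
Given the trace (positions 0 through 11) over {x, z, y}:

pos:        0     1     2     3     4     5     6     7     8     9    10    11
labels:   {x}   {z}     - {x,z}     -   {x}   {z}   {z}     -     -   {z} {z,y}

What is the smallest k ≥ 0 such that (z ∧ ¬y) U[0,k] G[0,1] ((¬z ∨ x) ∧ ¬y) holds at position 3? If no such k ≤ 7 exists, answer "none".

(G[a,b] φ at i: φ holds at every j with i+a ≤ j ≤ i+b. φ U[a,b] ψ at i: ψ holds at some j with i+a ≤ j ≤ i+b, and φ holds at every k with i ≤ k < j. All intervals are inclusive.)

0

Need earliest j ≥ 3 with G[0,1] ((¬z ∨ x) ∧ ¬y), and (z ∧ ¬y) at every k in [3,j-1].
  j=3: rhs holds (empty prefix). k = 0.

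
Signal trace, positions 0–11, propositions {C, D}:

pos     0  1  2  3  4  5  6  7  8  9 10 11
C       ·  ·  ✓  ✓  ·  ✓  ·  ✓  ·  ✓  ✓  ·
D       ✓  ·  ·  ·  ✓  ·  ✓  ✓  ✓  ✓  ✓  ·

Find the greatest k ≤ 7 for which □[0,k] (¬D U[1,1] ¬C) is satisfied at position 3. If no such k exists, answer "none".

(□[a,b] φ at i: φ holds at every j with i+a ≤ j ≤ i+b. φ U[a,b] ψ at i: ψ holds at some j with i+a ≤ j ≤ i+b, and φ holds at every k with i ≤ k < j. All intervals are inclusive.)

0

(¬D U[1,1] ¬C) must hold from j=3 onward; find where it first fails.
  j=3: holds
  j=4: fails
Holds on [3,3], so largest k = 0.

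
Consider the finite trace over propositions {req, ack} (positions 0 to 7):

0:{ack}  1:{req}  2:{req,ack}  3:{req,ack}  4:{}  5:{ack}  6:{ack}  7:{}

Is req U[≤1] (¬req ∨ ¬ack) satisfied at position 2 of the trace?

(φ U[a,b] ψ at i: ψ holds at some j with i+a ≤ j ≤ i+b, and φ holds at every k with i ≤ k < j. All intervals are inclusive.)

False

Need some j in [2,3] with (¬req ∨ ¬ack), and req at every k in [2,j-1].
  j=2: (¬req ∨ ¬ack) false.
  j=3: (¬req ∨ ¬ack) false.
No j in the window works → until fails.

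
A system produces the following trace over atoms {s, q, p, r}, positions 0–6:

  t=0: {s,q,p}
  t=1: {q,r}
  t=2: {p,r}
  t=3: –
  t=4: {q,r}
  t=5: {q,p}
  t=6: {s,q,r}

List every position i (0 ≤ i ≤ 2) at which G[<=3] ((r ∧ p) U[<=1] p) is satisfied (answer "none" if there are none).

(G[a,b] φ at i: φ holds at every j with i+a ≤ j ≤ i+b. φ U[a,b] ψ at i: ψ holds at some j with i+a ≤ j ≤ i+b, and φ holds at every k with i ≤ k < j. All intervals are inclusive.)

none

Evaluate at each i in [0,2]:
  i=0: ✗ (fails at j=1)
  i=1: ✗ (fails at j=1)
  i=2: ✗ (fails at j=3)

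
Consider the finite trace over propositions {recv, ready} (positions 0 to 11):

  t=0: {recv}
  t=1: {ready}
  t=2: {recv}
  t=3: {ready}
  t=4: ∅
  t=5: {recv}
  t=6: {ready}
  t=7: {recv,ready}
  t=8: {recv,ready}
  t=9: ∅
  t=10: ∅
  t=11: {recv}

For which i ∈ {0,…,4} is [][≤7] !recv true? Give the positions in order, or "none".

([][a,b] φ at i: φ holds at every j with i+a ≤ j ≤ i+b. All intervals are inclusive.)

Evaluate at each i in [0,4]:
  i=0: ✗ (fails at j=0)
  i=1: ✗ (fails at j=2)
  i=2: ✗ (fails at j=2)
  i=3: ✗ (fails at j=5)
  i=4: ✗ (fails at j=5)

none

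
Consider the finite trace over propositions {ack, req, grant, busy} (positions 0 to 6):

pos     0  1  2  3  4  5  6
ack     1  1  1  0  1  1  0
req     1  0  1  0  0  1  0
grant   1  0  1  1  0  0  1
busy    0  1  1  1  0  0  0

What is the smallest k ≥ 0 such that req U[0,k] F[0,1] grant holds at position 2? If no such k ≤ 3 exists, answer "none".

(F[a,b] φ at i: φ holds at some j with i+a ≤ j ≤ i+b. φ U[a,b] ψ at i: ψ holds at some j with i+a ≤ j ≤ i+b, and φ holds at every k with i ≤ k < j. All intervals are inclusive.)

0

Need earliest j ≥ 2 with F[0,1] grant, and req at every k in [2,j-1].
  j=2: rhs holds (empty prefix). k = 0.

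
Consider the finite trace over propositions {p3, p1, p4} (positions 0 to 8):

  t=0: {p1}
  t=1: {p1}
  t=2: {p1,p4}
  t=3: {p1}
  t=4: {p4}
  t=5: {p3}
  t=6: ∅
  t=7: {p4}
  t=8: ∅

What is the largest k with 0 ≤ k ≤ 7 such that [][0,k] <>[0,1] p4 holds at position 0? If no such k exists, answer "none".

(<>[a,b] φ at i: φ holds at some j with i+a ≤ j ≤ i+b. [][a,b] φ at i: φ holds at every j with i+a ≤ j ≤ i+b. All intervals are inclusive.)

none

<>[0,1] p4 must hold from j=0 onward; find where it first fails.
  j=0: fails → no k works.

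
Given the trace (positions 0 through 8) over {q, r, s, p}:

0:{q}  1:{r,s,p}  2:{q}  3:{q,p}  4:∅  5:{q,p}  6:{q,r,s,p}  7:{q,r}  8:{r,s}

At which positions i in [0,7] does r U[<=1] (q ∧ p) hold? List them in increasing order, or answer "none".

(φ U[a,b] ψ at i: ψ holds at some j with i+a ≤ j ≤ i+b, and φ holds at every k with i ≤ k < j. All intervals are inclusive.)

3, 5, 6

Evaluate at each i in [0,7]:
  i=0: ✗ (no rhs in [0,1])
  i=1: ✗ (no rhs in [1,2])
  i=2: ✗ (lhs fails at k=2 before rhs at j=3)
  i=3: ✓ (rhs at j=3)
  i=4: ✗ (lhs fails at k=4 before rhs at j=5)
  i=5: ✓ (rhs at j=5)
  i=6: ✓ (rhs at j=6)
  i=7: ✗ (no rhs in [7,8])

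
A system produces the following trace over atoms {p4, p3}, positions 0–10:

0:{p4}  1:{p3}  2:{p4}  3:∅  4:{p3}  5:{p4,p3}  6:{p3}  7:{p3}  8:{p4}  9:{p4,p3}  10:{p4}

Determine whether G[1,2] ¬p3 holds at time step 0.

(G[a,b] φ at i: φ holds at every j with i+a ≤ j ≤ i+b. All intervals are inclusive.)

No

Check ¬p3 at every j in [1,2]:
  j=1: false
  j=2: true
Fails at j=1 → formula fails.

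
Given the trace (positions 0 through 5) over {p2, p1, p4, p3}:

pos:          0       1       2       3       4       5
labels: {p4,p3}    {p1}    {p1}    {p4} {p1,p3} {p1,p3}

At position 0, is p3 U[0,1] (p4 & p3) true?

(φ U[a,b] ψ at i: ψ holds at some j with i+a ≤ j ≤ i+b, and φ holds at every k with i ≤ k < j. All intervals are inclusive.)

Need some j in [0,1] with (p4 & p3), and p3 at every k in [0,j-1].
  j=0: (p4 & p3) holds; no prefix to check → satisfied.

Yes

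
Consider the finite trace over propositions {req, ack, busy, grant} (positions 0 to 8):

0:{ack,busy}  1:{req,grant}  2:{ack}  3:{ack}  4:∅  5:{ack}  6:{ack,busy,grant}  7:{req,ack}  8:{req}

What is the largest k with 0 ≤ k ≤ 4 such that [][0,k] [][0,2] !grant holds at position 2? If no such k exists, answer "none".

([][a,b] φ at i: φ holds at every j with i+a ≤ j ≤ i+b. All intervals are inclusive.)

1

[][0,2] !grant must hold from j=2 onward; find where it first fails.
  j=2: holds
  j=3: holds
  j=4: fails
Holds on [2,3], so largest k = 1.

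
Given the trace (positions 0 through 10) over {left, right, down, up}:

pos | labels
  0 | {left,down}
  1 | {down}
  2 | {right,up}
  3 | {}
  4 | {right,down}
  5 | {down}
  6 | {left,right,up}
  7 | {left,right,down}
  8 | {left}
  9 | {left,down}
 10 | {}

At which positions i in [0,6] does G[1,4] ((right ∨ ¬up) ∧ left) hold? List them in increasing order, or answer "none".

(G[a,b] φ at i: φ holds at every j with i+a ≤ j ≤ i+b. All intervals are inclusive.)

5

Evaluate at each i in [0,6]:
  i=0: ✗ (fails at j=1)
  i=1: ✗ (fails at j=2)
  i=2: ✗ (fails at j=3)
  i=3: ✗ (fails at j=4)
  i=4: ✗ (fails at j=5)
  i=5: ✓ (all of [6,9])
  i=6: ✗ (fails at j=10)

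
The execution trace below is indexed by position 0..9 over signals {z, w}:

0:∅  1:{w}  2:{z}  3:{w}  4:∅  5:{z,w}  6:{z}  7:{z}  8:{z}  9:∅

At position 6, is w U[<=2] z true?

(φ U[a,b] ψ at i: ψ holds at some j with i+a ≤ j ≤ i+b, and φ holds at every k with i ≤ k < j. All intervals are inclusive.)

Need some j in [6,8] with z, and w at every k in [6,j-1].
  j=6: z holds; no prefix to check → satisfied.

Yes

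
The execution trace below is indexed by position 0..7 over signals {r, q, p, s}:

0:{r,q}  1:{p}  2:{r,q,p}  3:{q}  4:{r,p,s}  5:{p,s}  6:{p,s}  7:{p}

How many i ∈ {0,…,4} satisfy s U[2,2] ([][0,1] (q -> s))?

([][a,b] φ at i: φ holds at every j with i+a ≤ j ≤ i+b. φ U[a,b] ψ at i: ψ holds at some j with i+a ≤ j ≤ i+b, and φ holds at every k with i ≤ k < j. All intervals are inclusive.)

Evaluate at each i in [0,4]:
  i=0: ✗ (no rhs in [2,2])
  i=1: ✗ (no rhs in [3,3])
  i=2: ✗ (lhs fails at k=2 before rhs at j=4)
  i=3: ✗ (lhs fails at k=3 before rhs at j=5)
  i=4: ✓ (rhs at j=6; lhs holds on [4,5])
Positions where it holds: {4} → 1.

1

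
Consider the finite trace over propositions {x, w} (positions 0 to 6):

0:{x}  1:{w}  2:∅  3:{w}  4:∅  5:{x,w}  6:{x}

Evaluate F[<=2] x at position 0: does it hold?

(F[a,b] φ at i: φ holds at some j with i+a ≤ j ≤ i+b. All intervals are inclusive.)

Holds

Check x at each j in [0,2]:
  j=0: true
  j=1: false
  j=2: false
Found at j=0 → formula holds.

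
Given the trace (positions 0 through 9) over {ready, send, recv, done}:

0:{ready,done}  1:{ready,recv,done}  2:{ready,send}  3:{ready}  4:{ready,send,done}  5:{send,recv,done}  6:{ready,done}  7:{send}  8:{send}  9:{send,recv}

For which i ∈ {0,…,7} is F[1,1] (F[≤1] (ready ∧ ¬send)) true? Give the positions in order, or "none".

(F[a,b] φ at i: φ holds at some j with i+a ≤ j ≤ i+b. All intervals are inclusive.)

Evaluate at each i in [0,7]:
  i=0: ✓ (witness j=1)
  i=1: ✓ (witness j=2)
  i=2: ✓ (witness j=3)
  i=3: ✗ (none in [4,4])
  i=4: ✓ (witness j=5)
  i=5: ✓ (witness j=6)
  i=6: ✗ (none in [7,7])
  i=7: ✗ (none in [8,8])

0, 1, 2, 4, 5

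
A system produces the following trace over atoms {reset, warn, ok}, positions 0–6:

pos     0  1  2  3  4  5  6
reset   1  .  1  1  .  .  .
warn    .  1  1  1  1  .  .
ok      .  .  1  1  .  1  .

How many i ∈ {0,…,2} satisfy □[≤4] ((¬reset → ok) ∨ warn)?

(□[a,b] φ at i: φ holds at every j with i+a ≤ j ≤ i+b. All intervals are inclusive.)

Evaluate at each i in [0,2]:
  i=0: ✓ (all of [0,4])
  i=1: ✓ (all of [1,5])
  i=2: ✗ (fails at j=6)
Positions where it holds: {0, 1} → 2.

2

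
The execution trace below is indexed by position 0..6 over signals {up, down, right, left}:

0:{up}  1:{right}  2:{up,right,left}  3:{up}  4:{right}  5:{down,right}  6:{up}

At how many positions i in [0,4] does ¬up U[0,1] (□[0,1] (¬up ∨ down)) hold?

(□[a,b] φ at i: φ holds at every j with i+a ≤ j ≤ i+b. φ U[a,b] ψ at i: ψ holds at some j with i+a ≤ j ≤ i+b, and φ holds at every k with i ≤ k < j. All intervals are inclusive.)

1

Evaluate at each i in [0,4]:
  i=0: ✗ (no rhs in [0,1])
  i=1: ✗ (no rhs in [1,2])
  i=2: ✗ (no rhs in [2,3])
  i=3: ✗ (lhs fails at k=3 before rhs at j=4)
  i=4: ✓ (rhs at j=4)
Positions where it holds: {4} → 1.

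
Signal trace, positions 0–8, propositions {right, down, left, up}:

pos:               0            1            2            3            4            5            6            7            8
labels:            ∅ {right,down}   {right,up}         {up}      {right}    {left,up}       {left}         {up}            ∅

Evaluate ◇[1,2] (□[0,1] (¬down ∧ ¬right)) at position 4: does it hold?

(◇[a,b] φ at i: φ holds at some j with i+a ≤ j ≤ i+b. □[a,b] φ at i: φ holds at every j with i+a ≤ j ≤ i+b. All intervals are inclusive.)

True

Check □[0,1] (¬down ∧ ¬right) at each j in [5,6]:
  j=5: holds on [5,6]
  j=6: holds on [6,7]
Found at j=5 → formula holds.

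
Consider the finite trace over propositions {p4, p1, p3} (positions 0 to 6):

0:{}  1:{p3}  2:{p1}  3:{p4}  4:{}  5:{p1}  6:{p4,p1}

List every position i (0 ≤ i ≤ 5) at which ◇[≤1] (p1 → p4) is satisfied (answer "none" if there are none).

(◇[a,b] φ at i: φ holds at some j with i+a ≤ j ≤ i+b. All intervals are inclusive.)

0, 1, 2, 3, 4, 5

Evaluate at each i in [0,5]:
  i=0: ✓ (witness j=0)
  i=1: ✓ (witness j=1)
  i=2: ✓ (witness j=3)
  i=3: ✓ (witness j=3)
  i=4: ✓ (witness j=4)
  i=5: ✓ (witness j=6)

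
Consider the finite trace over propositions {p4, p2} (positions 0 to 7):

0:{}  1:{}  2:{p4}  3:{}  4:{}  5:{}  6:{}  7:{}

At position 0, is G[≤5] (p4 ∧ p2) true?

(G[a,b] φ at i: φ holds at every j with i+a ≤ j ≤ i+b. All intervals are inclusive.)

No

Check (p4 ∧ p2) at every j in [0,5]:
  j=0: false
  j=1: false
  j=2: false
  j=3: false
  j=4: false
  j=5: false
Fails at j=0 → formula fails.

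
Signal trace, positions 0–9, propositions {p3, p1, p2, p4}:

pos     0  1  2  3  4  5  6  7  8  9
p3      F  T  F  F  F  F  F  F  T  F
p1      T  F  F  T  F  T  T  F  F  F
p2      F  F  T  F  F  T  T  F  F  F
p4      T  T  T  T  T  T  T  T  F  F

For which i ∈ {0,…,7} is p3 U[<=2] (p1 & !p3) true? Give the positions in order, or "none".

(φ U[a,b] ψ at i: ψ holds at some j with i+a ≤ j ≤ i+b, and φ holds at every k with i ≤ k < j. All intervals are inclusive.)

0, 3, 5, 6

Evaluate at each i in [0,7]:
  i=0: ✓ (rhs at j=0)
  i=1: ✗ (lhs fails at k=2 before rhs at j=3)
  i=2: ✗ (lhs fails at k=2 before rhs at j=3)
  i=3: ✓ (rhs at j=3)
  i=4: ✗ (lhs fails at k=4 before rhs at j=5)
  i=5: ✓ (rhs at j=5)
  i=6: ✓ (rhs at j=6)
  i=7: ✗ (no rhs in [7,9])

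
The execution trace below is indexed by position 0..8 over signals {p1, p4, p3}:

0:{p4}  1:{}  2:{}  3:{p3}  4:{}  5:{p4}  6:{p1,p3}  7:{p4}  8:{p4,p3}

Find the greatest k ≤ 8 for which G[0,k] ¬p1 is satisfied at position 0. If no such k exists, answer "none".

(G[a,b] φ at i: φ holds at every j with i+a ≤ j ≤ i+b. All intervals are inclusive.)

¬p1 must hold from j=0 onward; find where it first fails.
  j=0: holds
  j=1: holds
  j=2: holds
  j=3: holds
  j=4: holds
  j=5: holds
  j=6: fails
Holds on [0,5], so largest k = 5.

5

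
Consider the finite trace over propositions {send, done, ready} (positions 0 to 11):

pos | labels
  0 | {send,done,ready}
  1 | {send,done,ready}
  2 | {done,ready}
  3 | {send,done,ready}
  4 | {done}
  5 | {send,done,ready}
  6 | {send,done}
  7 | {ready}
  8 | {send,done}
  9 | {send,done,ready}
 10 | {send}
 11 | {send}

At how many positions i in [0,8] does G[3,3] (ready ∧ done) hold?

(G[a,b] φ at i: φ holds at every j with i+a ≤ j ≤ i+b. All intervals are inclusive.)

Evaluate at each i in [0,8]:
  i=0: ✓ (all of [3,3])
  i=1: ✗ (fails at j=4)
  i=2: ✓ (all of [5,5])
  i=3: ✗ (fails at j=6)
  i=4: ✗ (fails at j=7)
  i=5: ✗ (fails at j=8)
  i=6: ✓ (all of [9,9])
  i=7: ✗ (fails at j=10)
  i=8: ✗ (fails at j=11)
Positions where it holds: {0, 2, 6} → 3.

3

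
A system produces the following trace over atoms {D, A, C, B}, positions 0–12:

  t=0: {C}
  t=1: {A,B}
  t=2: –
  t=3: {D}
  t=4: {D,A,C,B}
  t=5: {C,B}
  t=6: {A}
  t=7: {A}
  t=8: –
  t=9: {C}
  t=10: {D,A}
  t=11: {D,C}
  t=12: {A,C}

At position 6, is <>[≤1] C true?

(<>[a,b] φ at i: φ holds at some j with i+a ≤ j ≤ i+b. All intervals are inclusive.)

False

Check C at each j in [6,7]:
  j=6: false
  j=7: false
No position in the window satisfies it → formula fails.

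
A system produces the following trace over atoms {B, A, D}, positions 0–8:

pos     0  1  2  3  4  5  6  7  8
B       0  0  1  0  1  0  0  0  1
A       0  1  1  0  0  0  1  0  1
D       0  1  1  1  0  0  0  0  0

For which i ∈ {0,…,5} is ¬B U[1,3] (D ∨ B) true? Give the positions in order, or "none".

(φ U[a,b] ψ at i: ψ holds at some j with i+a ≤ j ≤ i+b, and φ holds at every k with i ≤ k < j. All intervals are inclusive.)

0, 1, 3, 5

Evaluate at each i in [0,5]:
  i=0: ✓ (rhs at j=1; lhs holds on [0,0])
  i=1: ✓ (rhs at j=2; lhs holds on [1,1])
  i=2: ✗ (lhs fails at k=2 before rhs at j=3)
  i=3: ✓ (rhs at j=4; lhs holds on [3,3])
  i=4: ✗ (no rhs in [5,7])
  i=5: ✓ (rhs at j=8; lhs holds on [5,7])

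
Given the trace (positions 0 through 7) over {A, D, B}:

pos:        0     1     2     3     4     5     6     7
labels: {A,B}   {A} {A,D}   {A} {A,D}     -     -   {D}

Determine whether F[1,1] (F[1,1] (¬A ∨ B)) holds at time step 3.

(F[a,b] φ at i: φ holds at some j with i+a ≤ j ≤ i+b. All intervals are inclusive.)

Holds

Check F[1,1] (¬A ∨ B) at each j in [4,4]:
  j=4: holds (witness at 5)
Found at j=4 → formula holds.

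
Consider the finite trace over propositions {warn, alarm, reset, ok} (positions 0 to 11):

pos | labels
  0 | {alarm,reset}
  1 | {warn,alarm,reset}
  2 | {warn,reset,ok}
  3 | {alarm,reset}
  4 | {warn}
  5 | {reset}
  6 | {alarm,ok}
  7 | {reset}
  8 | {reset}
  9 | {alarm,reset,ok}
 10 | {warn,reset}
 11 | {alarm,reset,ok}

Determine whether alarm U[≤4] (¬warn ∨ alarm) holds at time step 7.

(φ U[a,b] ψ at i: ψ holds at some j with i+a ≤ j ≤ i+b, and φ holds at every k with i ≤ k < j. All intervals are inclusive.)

Need some j in [7,11] with (¬warn ∨ alarm), and alarm at every k in [7,j-1].
  j=7: (¬warn ∨ alarm) holds; no prefix to check → satisfied.

True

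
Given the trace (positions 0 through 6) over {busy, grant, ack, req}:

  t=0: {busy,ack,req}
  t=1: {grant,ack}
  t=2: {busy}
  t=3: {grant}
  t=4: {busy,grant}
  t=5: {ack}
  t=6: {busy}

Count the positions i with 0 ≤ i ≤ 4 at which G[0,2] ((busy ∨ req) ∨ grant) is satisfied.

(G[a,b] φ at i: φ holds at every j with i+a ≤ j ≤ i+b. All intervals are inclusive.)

3

Evaluate at each i in [0,4]:
  i=0: ✓ (all of [0,2])
  i=1: ✓ (all of [1,3])
  i=2: ✓ (all of [2,4])
  i=3: ✗ (fails at j=5)
  i=4: ✗ (fails at j=5)
Positions where it holds: {0, 1, 2} → 3.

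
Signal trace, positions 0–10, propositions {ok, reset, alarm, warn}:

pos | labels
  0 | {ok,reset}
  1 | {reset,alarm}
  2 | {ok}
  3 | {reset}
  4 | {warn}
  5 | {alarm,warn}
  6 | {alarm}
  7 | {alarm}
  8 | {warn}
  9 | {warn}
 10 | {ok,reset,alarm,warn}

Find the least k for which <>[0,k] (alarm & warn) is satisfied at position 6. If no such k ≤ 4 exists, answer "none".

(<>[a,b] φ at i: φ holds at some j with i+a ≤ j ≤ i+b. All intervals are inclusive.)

4

Scan j = 6,7,… for (alarm & warn):
  j=6: fails
  j=7: fails
  j=8: fails
  j=9: fails
  j=10: holds
First hit at j=10, so smallest k = 10-6 = 4.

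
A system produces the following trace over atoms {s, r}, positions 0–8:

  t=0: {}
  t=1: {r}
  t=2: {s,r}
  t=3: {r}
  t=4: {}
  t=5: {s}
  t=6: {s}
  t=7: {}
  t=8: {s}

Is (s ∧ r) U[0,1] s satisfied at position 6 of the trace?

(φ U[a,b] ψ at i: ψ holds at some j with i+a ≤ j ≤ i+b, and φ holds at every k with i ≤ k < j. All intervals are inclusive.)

True

Need some j in [6,7] with s, and (s ∧ r) at every k in [6,j-1].
  j=6: s holds; no prefix to check → satisfied.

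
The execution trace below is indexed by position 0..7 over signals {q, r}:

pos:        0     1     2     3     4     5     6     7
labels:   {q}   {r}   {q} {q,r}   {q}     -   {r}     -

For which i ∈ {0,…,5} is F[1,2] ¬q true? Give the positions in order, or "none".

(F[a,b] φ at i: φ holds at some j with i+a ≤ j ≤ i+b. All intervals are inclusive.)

0, 3, 4, 5

Evaluate at each i in [0,5]:
  i=0: ✓ (witness j=1)
  i=1: ✗ (none in [2,3])
  i=2: ✗ (none in [3,4])
  i=3: ✓ (witness j=5)
  i=4: ✓ (witness j=5)
  i=5: ✓ (witness j=6)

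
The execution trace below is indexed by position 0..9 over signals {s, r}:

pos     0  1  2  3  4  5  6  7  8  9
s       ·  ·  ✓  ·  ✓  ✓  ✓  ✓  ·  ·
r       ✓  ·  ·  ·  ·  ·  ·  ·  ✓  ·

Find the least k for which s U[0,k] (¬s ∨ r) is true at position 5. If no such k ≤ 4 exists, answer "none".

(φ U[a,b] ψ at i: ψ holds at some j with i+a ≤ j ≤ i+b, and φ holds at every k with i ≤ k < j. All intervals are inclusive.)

3

Need earliest j ≥ 5 with (¬s ∨ r), and s at every k in [5,j-1].
  j=5: rhs fails.
  j=6: rhs fails.
  j=7: rhs fails.
  j=8: rhs holds; lhs holds on [5,7]. k = 3.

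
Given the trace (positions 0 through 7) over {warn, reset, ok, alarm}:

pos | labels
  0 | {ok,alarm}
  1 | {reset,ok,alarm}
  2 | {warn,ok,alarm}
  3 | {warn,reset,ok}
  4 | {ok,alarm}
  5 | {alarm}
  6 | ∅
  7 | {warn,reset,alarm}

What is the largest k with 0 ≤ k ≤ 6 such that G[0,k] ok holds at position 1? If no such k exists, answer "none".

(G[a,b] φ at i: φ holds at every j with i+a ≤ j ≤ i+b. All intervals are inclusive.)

3

ok must hold from j=1 onward; find where it first fails.
  j=1: holds
  j=2: holds
  j=3: holds
  j=4: holds
  j=5: fails
Holds on [1,4], so largest k = 3.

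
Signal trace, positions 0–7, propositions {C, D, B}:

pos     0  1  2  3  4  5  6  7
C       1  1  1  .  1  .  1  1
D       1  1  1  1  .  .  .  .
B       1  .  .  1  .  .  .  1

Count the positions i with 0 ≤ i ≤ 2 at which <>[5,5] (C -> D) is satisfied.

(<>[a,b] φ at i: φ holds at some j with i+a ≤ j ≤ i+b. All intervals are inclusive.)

1

Evaluate at each i in [0,2]:
  i=0: ✓ (witness j=5)
  i=1: ✗ (none in [6,6])
  i=2: ✗ (none in [7,7])
Positions where it holds: {0} → 1.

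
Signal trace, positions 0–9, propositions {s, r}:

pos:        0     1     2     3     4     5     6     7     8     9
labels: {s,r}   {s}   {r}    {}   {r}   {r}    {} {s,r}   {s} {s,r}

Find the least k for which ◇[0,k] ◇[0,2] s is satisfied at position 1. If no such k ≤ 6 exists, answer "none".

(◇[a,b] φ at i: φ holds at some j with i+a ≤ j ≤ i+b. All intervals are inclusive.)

0

Scan j = 1,2,… for ◇[0,2] s:
  j=1: holds
First hit at j=1, so smallest k = 1-1 = 0.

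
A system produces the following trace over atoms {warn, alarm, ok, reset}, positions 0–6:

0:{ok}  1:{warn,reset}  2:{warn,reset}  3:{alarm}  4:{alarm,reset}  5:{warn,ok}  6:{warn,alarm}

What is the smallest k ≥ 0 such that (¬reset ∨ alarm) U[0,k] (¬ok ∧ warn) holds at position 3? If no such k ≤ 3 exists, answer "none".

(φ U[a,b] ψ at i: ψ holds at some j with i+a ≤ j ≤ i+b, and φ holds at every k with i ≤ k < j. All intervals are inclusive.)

3

Need earliest j ≥ 3 with (¬ok ∧ warn), and (¬reset ∨ alarm) at every k in [3,j-1].
  j=3: rhs fails.
  j=4: rhs fails.
  j=5: rhs fails.
  j=6: rhs holds; lhs holds on [3,5]. k = 3.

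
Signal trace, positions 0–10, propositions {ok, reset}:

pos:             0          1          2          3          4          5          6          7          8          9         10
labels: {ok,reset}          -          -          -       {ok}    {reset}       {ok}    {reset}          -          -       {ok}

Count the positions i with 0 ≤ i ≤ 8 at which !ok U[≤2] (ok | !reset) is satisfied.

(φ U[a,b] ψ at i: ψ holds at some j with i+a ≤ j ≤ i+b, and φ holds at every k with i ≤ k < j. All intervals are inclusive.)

9

Evaluate at each i in [0,8]:
  i=0: ✓ (rhs at j=0)
  i=1: ✓ (rhs at j=1)
  i=2: ✓ (rhs at j=2)
  i=3: ✓ (rhs at j=3)
  i=4: ✓ (rhs at j=4)
  i=5: ✓ (rhs at j=6; lhs holds on [5,5])
  i=6: ✓ (rhs at j=6)
  i=7: ✓ (rhs at j=8; lhs holds on [7,7])
  i=8: ✓ (rhs at j=8)
Positions where it holds: {0, 1, 2, 3, 4, 5, 6, 7, 8} → 9.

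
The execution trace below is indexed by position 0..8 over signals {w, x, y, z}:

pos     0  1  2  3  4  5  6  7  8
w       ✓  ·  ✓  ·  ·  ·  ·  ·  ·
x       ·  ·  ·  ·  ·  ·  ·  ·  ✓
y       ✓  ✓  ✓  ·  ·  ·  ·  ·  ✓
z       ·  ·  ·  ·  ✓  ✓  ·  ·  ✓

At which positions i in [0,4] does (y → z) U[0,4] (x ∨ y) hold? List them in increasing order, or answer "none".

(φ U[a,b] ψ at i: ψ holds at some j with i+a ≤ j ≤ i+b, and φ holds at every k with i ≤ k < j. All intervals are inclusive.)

0, 1, 2, 4

Evaluate at each i in [0,4]:
  i=0: ✓ (rhs at j=0)
  i=1: ✓ (rhs at j=1)
  i=2: ✓ (rhs at j=2)
  i=3: ✗ (no rhs in [3,7])
  i=4: ✓ (rhs at j=8; lhs holds on [4,7])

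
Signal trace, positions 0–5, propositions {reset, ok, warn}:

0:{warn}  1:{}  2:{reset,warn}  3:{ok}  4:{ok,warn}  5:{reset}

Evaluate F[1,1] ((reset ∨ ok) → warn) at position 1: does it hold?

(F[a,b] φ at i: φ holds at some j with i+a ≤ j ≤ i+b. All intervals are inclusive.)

Yes

Check ((reset ∨ ok) → warn) at each j in [2,2]:
  j=2: true
Found at j=2 → formula holds.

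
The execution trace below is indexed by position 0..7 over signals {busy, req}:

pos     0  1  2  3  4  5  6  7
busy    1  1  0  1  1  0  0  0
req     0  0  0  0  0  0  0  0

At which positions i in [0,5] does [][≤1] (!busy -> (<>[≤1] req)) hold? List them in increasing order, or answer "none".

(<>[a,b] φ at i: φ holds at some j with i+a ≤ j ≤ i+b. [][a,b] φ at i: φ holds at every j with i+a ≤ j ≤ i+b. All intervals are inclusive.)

Evaluate at each i in [0,5]:
  i=0: ✓ (all of [0,1])
  i=1: ✗ (fails at j=2)
  i=2: ✗ (fails at j=2)
  i=3: ✓ (all of [3,4])
  i=4: ✗ (fails at j=5)
  i=5: ✗ (fails at j=5)

0, 3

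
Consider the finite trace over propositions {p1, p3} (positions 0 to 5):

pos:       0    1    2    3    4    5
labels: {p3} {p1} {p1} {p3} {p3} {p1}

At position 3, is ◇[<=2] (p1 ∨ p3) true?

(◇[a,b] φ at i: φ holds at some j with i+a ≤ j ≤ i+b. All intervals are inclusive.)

Check (p1 ∨ p3) at each j in [3,5]:
  j=3: true
  j=4: true
  j=5: true
Found at j=3 → formula holds.

True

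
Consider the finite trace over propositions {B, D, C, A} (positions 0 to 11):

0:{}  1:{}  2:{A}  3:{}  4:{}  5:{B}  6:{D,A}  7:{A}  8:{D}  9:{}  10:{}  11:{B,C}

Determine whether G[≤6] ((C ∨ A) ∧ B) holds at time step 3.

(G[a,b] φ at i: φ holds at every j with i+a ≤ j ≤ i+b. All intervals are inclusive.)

Does not hold

Check ((C ∨ A) ∧ B) at every j in [3,9]:
  j=3: false
  j=4: false
  j=5: false
  j=6: false
  j=7: false
  j=8: false
  j=9: false
Fails at j=3 → formula fails.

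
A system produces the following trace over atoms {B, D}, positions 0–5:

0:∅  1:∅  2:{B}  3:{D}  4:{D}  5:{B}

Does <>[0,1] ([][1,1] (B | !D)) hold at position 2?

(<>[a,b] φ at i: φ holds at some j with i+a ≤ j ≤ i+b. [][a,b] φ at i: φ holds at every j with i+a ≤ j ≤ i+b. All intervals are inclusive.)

Does not hold

Check [][1,1] (B | !D) at each j in [2,3]:
  j=2: fails at 3
  j=3: fails at 4
No position in the window satisfies it → formula fails.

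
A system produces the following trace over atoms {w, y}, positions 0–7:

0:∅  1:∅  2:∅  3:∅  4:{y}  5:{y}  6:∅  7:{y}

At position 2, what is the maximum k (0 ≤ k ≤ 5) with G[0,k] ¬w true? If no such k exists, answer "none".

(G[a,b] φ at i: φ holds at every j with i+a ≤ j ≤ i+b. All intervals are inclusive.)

¬w must hold from j=2 onward; find where it first fails.
  j=2: holds
  j=3: holds
  j=4: holds
  j=5: holds
  j=6: holds
  j=7: holds
Holds through j=7; largest k = 5.

5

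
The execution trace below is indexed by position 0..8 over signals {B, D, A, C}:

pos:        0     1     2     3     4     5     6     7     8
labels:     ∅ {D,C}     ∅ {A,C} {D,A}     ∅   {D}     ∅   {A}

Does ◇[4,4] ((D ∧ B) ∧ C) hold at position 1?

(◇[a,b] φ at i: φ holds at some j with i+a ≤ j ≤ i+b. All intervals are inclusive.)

Check ((D ∧ B) ∧ C) at each j in [5,5]:
  j=5: false
No position in the window satisfies it → formula fails.

No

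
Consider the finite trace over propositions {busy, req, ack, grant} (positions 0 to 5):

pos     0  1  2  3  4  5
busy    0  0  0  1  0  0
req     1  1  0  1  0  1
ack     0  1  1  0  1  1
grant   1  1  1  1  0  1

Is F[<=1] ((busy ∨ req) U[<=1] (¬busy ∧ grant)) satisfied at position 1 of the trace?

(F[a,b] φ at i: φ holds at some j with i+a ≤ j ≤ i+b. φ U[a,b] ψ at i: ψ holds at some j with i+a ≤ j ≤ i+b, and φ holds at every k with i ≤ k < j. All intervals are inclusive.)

Holds

Check ((busy ∨ req) U[<=1] (¬busy ∧ grant)) at each j in [1,2]:
  j=1: holds
  j=2: holds
Found at j=1 → formula holds.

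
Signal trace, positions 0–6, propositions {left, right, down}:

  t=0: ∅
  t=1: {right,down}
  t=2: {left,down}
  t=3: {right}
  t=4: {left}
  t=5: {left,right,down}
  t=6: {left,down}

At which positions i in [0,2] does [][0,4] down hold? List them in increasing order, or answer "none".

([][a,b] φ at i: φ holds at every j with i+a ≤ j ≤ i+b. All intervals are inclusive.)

Evaluate at each i in [0,2]:
  i=0: ✗ (fails at j=0)
  i=1: ✗ (fails at j=3)
  i=2: ✗ (fails at j=3)

none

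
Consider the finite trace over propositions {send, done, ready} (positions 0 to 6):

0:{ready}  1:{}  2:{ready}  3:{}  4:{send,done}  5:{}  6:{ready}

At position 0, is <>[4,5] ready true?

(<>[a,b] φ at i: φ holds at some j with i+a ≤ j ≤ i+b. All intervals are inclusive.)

Check ready at each j in [4,5]:
  j=4: false
  j=5: false
No position in the window satisfies it → formula fails.

No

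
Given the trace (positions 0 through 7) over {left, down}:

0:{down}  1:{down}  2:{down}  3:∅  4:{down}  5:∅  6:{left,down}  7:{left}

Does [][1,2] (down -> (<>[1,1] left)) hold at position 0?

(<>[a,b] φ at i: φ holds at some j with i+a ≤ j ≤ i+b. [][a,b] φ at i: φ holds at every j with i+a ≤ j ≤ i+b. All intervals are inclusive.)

Check (down -> (<>[1,1] left)) at every j in [1,2]:
  j=1: antecedent true; consequent fails (none in [2,2]) → ✗
  j=2: antecedent true; consequent fails (none in [3,3]) → ✗
Fails at j=1 → formula fails.

No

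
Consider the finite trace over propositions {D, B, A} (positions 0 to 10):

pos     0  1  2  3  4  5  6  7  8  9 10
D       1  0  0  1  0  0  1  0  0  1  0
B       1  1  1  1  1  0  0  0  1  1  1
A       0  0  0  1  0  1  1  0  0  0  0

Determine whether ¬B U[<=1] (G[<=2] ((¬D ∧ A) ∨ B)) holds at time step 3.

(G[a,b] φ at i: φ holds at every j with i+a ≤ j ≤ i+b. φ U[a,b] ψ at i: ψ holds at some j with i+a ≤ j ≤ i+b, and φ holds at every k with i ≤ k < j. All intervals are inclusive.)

Need some j in [3,4] with G[<=2] ((¬D ∧ A) ∨ B), and ¬B at every k in [3,j-1].
  j=3: G[<=2] ((¬D ∧ A) ∨ B) holds; no prefix to check → satisfied.

True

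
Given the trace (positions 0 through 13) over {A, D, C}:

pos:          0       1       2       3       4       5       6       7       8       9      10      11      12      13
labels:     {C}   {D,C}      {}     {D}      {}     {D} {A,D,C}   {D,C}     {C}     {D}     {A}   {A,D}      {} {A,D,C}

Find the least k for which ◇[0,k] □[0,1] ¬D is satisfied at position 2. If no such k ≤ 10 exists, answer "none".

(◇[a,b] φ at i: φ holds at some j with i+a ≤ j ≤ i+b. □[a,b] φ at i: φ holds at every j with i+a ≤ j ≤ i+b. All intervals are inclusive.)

Scan j = 2,3,… for □[0,1] ¬D:
  j=2: fails
  j=3: fails
  j=4: fails
  j=5: fails
  j=6: fails
  j=7: fails
  j=8: fails
  j=9: fails
  j=10: fails
  j=11: fails
  j=12: fails
No j in [2,12] satisfies it → none.

none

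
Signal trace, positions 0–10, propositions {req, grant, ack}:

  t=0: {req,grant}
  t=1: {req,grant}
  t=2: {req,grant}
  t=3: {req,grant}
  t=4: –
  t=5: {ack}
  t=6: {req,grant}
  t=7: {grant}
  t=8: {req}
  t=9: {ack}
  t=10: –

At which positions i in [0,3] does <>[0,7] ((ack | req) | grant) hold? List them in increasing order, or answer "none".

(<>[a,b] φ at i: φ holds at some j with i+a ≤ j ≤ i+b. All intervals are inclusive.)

0, 1, 2, 3

Evaluate at each i in [0,3]:
  i=0: ✓ (witness j=0)
  i=1: ✓ (witness j=1)
  i=2: ✓ (witness j=2)
  i=3: ✓ (witness j=3)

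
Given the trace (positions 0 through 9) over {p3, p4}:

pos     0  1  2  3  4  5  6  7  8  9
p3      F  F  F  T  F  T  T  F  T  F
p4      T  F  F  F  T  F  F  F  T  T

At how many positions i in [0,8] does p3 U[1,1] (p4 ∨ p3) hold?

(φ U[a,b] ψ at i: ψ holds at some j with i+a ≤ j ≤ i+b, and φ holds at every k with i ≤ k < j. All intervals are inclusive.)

Evaluate at each i in [0,8]:
  i=0: ✗ (no rhs in [1,1])
  i=1: ✗ (no rhs in [2,2])
  i=2: ✗ (lhs fails at k=2 before rhs at j=3)
  i=3: ✓ (rhs at j=4; lhs holds on [3,3])
  i=4: ✗ (lhs fails at k=4 before rhs at j=5)
  i=5: ✓ (rhs at j=6; lhs holds on [5,5])
  i=6: ✗ (no rhs in [7,7])
  i=7: ✗ (lhs fails at k=7 before rhs at j=8)
  i=8: ✓ (rhs at j=9; lhs holds on [8,8])
Positions where it holds: {3, 5, 8} → 3.

3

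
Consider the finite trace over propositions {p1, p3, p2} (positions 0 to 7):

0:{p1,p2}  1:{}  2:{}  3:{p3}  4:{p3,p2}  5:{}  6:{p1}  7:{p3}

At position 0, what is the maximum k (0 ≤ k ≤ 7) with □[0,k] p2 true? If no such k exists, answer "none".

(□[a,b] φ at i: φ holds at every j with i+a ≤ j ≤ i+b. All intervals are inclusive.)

0

p2 must hold from j=0 onward; find where it first fails.
  j=0: holds
  j=1: fails
Holds on [0,0], so largest k = 0.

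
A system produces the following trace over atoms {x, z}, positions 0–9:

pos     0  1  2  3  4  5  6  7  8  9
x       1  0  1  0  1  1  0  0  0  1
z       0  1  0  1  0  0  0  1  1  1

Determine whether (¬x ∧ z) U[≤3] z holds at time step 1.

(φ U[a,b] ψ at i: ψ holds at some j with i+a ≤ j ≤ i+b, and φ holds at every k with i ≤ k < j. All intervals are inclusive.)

Need some j in [1,4] with z, and (¬x ∧ z) at every k in [1,j-1].
  j=1: z holds; no prefix to check → satisfied.

Yes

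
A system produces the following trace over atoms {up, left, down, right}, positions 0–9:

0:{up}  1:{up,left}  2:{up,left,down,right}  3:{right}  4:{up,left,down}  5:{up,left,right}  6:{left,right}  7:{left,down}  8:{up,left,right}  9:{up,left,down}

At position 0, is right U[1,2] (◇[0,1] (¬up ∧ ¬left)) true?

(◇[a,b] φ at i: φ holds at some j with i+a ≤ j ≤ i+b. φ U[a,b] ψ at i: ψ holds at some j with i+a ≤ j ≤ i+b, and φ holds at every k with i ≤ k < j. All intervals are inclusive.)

Does not hold

Need some j in [1,2] with ◇[0,1] (¬up ∧ ¬left), and right at every k in [0,j-1].
  j=1: ◇[0,1] (¬up ∧ ¬left) — fails (none in [1,2]).
  j=2: ◇[0,1] (¬up ∧ ¬left) holds, but right fails at k=0 → not this j.
No j in the window works → until fails.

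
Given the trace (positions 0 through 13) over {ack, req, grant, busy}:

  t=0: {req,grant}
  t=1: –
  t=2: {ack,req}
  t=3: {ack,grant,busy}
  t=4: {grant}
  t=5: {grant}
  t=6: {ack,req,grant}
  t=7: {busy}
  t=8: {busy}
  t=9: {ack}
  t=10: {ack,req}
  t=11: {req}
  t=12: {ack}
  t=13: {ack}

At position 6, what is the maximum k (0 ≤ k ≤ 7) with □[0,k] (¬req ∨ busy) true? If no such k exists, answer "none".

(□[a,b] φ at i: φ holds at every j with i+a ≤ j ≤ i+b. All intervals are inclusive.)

(¬req ∨ busy) must hold from j=6 onward; find where it first fails.
  j=6: fails → no k works.

none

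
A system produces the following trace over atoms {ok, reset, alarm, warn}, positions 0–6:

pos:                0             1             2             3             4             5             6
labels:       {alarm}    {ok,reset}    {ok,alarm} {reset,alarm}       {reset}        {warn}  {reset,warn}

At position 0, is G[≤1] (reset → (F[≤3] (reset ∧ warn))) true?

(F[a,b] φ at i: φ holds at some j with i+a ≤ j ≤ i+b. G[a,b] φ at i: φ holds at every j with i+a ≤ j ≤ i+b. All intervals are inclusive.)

No

Check (reset → (F[≤3] (reset ∧ warn))) at every j in [0,1]:
  j=0: antecedent false → ✓
  j=1: antecedent true; consequent fails (none in [1,4]) → ✗
Fails at j=1 → formula fails.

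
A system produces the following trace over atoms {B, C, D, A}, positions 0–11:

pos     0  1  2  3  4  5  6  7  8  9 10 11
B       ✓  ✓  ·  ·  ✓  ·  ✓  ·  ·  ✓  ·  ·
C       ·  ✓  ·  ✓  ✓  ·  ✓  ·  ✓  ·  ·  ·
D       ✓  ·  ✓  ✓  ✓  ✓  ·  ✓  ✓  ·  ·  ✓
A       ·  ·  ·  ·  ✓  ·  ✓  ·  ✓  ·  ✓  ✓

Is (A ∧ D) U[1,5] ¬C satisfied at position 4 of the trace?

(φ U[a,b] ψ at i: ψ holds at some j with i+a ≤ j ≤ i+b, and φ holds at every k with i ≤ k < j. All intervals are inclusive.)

Need some j in [5,9] with ¬C, and (A ∧ D) at every k in [4,j-1].
  j=5: ¬C holds; (A ∧ D) holds at every k in [4,4] → satisfied.

Holds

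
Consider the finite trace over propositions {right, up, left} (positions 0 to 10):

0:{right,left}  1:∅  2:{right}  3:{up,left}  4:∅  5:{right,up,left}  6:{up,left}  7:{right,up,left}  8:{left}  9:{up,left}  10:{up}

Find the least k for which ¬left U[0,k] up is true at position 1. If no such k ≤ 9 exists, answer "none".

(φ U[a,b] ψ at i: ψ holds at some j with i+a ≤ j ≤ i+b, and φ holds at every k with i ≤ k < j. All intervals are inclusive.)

2

Need earliest j ≥ 1 with up, and ¬left at every k in [1,j-1].
  j=1: rhs fails.
  j=2: rhs fails.
  j=3: rhs holds; lhs holds on [1,2]. k = 2.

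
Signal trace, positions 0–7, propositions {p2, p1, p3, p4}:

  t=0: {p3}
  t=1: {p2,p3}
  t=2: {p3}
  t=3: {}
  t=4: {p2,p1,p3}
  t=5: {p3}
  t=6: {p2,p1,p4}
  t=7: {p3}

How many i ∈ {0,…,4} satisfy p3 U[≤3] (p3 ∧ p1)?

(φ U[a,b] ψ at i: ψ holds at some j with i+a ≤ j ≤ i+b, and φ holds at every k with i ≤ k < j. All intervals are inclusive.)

1

Evaluate at each i in [0,4]:
  i=0: ✗ (no rhs in [0,3])
  i=1: ✗ (lhs fails at k=3 before rhs at j=4)
  i=2: ✗ (lhs fails at k=3 before rhs at j=4)
  i=3: ✗ (lhs fails at k=3 before rhs at j=4)
  i=4: ✓ (rhs at j=4)
Positions where it holds: {4} → 1.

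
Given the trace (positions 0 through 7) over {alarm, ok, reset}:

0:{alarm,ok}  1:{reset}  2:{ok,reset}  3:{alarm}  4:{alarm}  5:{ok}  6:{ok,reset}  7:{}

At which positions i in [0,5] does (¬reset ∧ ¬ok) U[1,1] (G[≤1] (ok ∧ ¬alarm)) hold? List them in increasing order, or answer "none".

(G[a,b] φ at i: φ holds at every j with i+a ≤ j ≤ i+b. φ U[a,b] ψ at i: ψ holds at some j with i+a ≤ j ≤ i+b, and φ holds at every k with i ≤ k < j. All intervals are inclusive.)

4

Evaluate at each i in [0,5]:
  i=0: ✗ (no rhs in [1,1])
  i=1: ✗ (no rhs in [2,2])
  i=2: ✗ (no rhs in [3,3])
  i=3: ✗ (no rhs in [4,4])
  i=4: ✓ (rhs at j=5; lhs holds on [4,4])
  i=5: ✗ (no rhs in [6,6])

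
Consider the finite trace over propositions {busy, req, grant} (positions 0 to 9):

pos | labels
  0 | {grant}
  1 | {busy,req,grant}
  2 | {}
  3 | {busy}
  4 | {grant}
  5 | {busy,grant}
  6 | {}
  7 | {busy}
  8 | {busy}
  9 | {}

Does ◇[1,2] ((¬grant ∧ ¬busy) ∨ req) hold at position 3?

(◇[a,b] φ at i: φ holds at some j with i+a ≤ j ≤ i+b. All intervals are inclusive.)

False

Check ((¬grant ∧ ¬busy) ∨ req) at each j in [4,5]:
  j=4: false
  j=5: false
No position in the window satisfies it → formula fails.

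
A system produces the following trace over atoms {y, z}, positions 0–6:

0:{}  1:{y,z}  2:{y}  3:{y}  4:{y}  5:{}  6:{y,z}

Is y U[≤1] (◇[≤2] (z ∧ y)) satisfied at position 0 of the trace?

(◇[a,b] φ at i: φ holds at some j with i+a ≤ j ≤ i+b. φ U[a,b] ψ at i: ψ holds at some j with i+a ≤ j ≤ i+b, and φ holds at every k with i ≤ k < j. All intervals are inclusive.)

Need some j in [0,1] with ◇[≤2] (z ∧ y), and y at every k in [0,j-1].
  j=0: ◇[≤2] (z ∧ y) holds; no prefix to check → satisfied.

True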